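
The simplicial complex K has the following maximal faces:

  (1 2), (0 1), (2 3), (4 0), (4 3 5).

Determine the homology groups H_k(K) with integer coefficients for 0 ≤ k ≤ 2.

Order the vertices as 0 < 1 < 2 < 3 < 4 < 5. Listing each simplex with vertices in this order, K has dimension 2 with simplices:

  0-simplices (6): [0], [1], [2], [3], [4], [5]
  1-simplices (7): [0,1], [0,4], [1,2], [2,3], [3,4], [3,5], [4,5]
  2-simplices (1): [3,4,5]

so the chain groups are C_0 ≅ Z^6, C_1 ≅ Z^7, C_2 ≅ Z^1.

∂_1: C_1 → C_0 is given by ∂[p,q] = [q] − [p]. For instance
  ∂[2,3] = [3] − [2].
The resulting 6×7 matrix has rank 5, and its Smith normal form has invariant factors (1,1,1,1,1).

The boundary map ∂_2: C_2 → C_1 sends each 2-simplex [p,q,r] to [q,r] − [p,r] + [p,q]. For instance
  ∂[3,4,5] = [4,5] − [3,5] + [3,4].
The 7×1 boundary matrix has rank 1 and Smith normal form diag(1).

Computing H_k = (kernel of ∂_k) / (image of ∂_{k+1}):

  H_0: rank C_0 − rank ∂_1 = 6 − 5 = 1, and the invariant factors of ∂_1 are all 1, so H_0 = Z.
  H_1: rank ker ∂_1 − rank ∂_2 = (7 − 5) − 1 = 1, and the invariant factors of ∂_2 are all 1, so H_1 = Z.
  H_2: rank ker ∂_2 − rank ∂_3 = (1 − 1) − 0 = 0, and there is no ∂_3, so H_2 = 0.

As a check, the Euler characteristic is 6 − 7 + 1 = 0, which agrees with 1 − 1 + 0 = 0.

H_0 = Z,  H_1 = Z,  H_2 = 0.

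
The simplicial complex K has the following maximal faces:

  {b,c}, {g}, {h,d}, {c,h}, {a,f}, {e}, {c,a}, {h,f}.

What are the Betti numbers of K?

b_0 = 3, b_1 = 1.

Take the total order a < b < c < d < e < f < g < h on the vertex set. Then K (dimension 1) consists of the simplices:

  0-simplices (8): a, b, c, d, e, f, g, h
  1-simplices (6): ac, af, bc, ch, dh, fh

giving chain groups C_0 ≅ Z^8, C_1 ≅ Z^6.

Boundary ∂_1: C_1 → C_0 maps an edge to its endpoints' difference, ∂[p,q] = q − p.
This gives a 8×6 integer matrix of rank 5; reducing to Smith normal form yields diagonal entries (1,1,1,1,1).

Computing H_k = (kernel of ∂_k) / (image of ∂_{k+1}):

  H_0: rank C_0 − rank ∂_1 = 8 − 5 = 3, and the invariant factors of ∂_1 are all 1, so H_0 = Z^3.
  H_1: rank ker ∂_1 − rank ∂_2 = (6 − 5) − 0 = 1, and there is no ∂_2, so H_1 = Z.

As a check, the Euler characteristic is 8 − 6 = 2, which agrees with 3 − 1 = 2.

Hence the Betti numbers are b_0 = 3, b_1 = 1.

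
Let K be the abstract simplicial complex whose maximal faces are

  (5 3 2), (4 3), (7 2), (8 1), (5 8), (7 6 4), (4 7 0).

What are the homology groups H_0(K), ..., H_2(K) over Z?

H_0 = Z,  H_1 = Z,  H_2 = 0.

Take the total order 0 < 1 < 2 < 3 < 4 < 5 < 6 < 7 < 8 on the vertex set. Then K (dimension 2) consists of the simplices:

  0-simplices (9): [0], [1], [2], [3], [4], [5], [6], [7], [8]
  1-simplices (12): [0,4], [0,7], [1,8], [2,3], [2,5], [2,7], [3,4], [3,5], [4,6], [4,7], [5,8], [6,7]
  2-simplices (3): [0,4,7], [2,3,5], [4,6,7]

so the chain groups are C_0 ≅ Z^9, C_1 ≅ Z^12, C_2 ≅ Z^3.

∂_1: C_1 → C_0 is given by ∂[p,q] = [q] − [p]. For instance
  ∂[0,4] = [4] − [0].
As a 9×12 matrix over Z this has rank 8, with invariant factors (1,1,1,1,1,1,1,1).

∂_2: C_2 → C_1 acts by ∂[p,q,r] = [q,r] − [p,r] + [p,q]. For instance
  ∂[4,6,7] = [6,7] − [4,7] + [4,6],
  ∂[0,4,7] = [4,7] − [0,7] + [0,4].
This gives a 12×3 integer matrix of rank 3; reducing to Smith normal form yields diagonal entries (1,1,1).

Now H_k = ker ∂_k / im ∂_{k+1}, so:

  H_0: rank C_0 − rank ∂_1 = 9 − 8 = 1, and the invariant factors of ∂_1 are all 1, so H_0 = Z.
  H_1: rank ker ∂_1 − rank ∂_2 = (12 − 8) − 3 = 1, and the invariant factors of ∂_2 are all 1, so H_1 = Z.
  H_2: rank ker ∂_2 − rank ∂_3 = (3 − 3) − 0 = 0, and there is no ∂_3, so H_2 = 0.

As a check, the Euler characteristic is 9 − 12 + 3 = 0, which agrees with 1 − 1 + 0 = 0.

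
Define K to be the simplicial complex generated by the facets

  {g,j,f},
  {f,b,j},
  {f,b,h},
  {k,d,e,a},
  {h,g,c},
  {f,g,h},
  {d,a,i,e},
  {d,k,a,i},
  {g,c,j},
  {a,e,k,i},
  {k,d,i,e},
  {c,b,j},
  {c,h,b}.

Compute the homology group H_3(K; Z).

H_3 ≅ Z.

Order the vertices as a < b < c < d < e < f < g < h < i < j < k. Listing each simplex with vertices in this order, K has dimension 3 with simplices:

  0-simplices (11): a, b, c, d, e, f, g, h, i, j, k
  1-simplices (22): ad, ae, ai, ak, bc, bf, bh, bj, cg, ch, cj, de, di, dk, ei, ek, fg, fh, fj, gh, gj, ik
  2-simplices (18): ade, adi, adk, aei, aek, aik, bch, bcj, bfh, bfj, cgh, cgj, dei, dek, dik, eik, fgh, fgj
  3-simplices (5): adei, adek, adik, aeik, deik

giving chain groups C_0 ≅ Z^11, C_1 ≅ Z^22, C_2 ≅ Z^18, C_3 ≅ Z^5.

The boundary map ∂_1: C_1 → C_0 maps an edge to its endpoints' difference, ∂[p,q] = q − p.
The 11×22 boundary matrix has rank 9 and Smith normal form diag(1,1,1,1,1,1,1,1,1).

Boundary ∂_2: C_2 → C_1 maps a triangle to the signed sum of its edges. For instance
  ∂adk = dk − ak + ad,
  ∂cgh = gh − ch + cg.
The 22×18 boundary matrix has rank 13 and Smith normal form diag(1,1,1,1,1,1,1,1,1,1,1,1,1).

Boundary ∂_3: C_3 → C_2 sends each 3-simplex σ to the alternating sum Σ_i (−1)^i (σ with its i-th vertex removed). For instance
  ∂adei = dei − aei + adi − ade,
  ∂adik = dik − aik + adk − adi.
The 18×5 boundary matrix has rank 4 and Smith normal form diag(1,1,1,1).

Computing H_k = (kernel of ∂_k) / (image of ∂_{k+1}):

  H_3: rank ker ∂_3 − rank ∂_4 = (5 − 4) − 0 = 1, and there is no ∂_4, so H_3 = Z.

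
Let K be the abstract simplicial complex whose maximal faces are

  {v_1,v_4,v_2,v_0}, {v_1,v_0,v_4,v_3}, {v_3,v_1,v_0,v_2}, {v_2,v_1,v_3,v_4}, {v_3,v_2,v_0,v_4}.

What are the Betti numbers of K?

b_0 = 1, b_1 = 0, b_2 = 0, b_3 = 1.

Take the total order v_0 < v_1 < v_2 < v_3 < v_4 on the vertex set. Then K (dimension 3) consists of the simplices:

  0-simplices (5): [v_0], [v_1], [v_2], [v_3], [v_4]
  1-simplices (10): [v_0,v_1], [v_0,v_2], [v_0,v_3], [v_0,v_4], [v_1,v_2], [v_1,v_3], [v_1,v_4], [v_2,v_3], [v_2,v_4], [v_3,v_4]
  2-simplices (10): [v_0,v_1,v_2], [v_0,v_1,v_3], [v_0,v_1,v_4], [v_0,v_2,v_3], [v_0,v_2,v_4], [v_0,v_3,v_4], [v_1,v_2,v_3], [v_1,v_2,v_4], [v_1,v_3,v_4], [v_2,v_3,v_4]
  3-simplices (5): [v_0,v_1,v_2,v_3], [v_0,v_1,v_2,v_4], [v_0,v_1,v_3,v_4], [v_0,v_2,v_3,v_4], [v_1,v_2,v_3,v_4]

so the chain groups are C_0 ≅ Z^5, C_1 ≅ Z^10, C_2 ≅ Z^10, C_3 ≅ Z^5.

∂_1: C_1 → C_0 maps an edge to its endpoints' difference, ∂[p,q] = q − p. For instance
  ∂[v_0,v_1] = [v_1] − [v_0].
The 5×10 boundary matrix has rank 4 and Smith normal form diag(1,1,1,1).

The boundary map ∂_2: C_2 → C_1 acts by ∂[p,q,r] = [q,r] − [p,r] + [p,q]. For instance
  ∂[v_1,v_3,v_4] = [v_3,v_4] − [v_1,v_4] + [v_1,v_3],
  ∂[v_0,v_1,v_4] = [v_1,v_4] − [v_0,v_4] + [v_0,v_1].
The resulting 10×10 matrix has rank 6, and its Smith normal form has invariant factors (1,1,1,1,1,1).

∂_3: C_3 → C_2 sends each 3-simplex σ to the alternating sum Σ_i (−1)^i (σ with its i-th vertex removed). For instance
  ∂[v_1,v_2,v_3,v_4] = [v_2,v_3,v_4] − [v_1,v_3,v_4] + [v_1,v_2,v_4] − [v_1,v_2,v_3],
  ∂[v_0,v_1,v_2,v_3] = [v_1,v_2,v_3] − [v_0,v_2,v_3] + [v_0,v_1,v_3] − [v_0,v_1,v_2].
This gives a 10×5 integer matrix of rank 4; reducing to Smith normal form yields diagonal entries (1,1,1,1).

Now H_k = ker ∂_k / im ∂_{k+1}, so:

  H_0: rank C_0 − rank ∂_1 = 5 − 4 = 1, and the invariant factors of ∂_1 are all 1, so H_0 ≅ Z.
  H_1: rank ker ∂_1 − rank ∂_2 = (10 − 4) − 6 = 0, and the invariant factors of ∂_2 are all 1, so H_1 ≅ 0.
  H_2: rank ker ∂_2 − rank ∂_3 = (10 − 6) − 4 = 0, and the invariant factors of ∂_3 are all 1, so H_2 ≅ 0.
  H_3: rank ker ∂_3 − rank ∂_4 = (5 − 4) − 0 = 1, and there is no ∂_4, so H_3 ≅ Z.

Hence the Betti numbers are b_0 = 1, b_1 = 0, b_2 = 0, b_3 = 1.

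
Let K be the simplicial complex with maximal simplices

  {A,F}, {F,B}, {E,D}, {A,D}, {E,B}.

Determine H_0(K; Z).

H_0 = Z.

Order the vertices as A < B < D < E < F. Listing each simplex with vertices in this order, K has dimension 1 with simplices:

  0-simplices (5): A, B, D, E, F
  1-simplices (5): AD, AF, BE, BF, DE

giving chain groups C_0 ≅ Z^5, C_1 ≅ Z^5.

Boundary ∂_1: C_1 → C_0 maps an edge to its endpoints' difference, ∂[p,q] = q − p.
The resulting 5×5 matrix has rank 4, and its Smith normal form has invariant factors (1,1,1,1).

Reading off H_k = ker ∂_k / im ∂_{k+1}:

  H_0: rank C_0 − rank ∂_1 = 5 − 4 = 1, and the invariant factors of ∂_1 are all 1, so H_0 ≅ Z.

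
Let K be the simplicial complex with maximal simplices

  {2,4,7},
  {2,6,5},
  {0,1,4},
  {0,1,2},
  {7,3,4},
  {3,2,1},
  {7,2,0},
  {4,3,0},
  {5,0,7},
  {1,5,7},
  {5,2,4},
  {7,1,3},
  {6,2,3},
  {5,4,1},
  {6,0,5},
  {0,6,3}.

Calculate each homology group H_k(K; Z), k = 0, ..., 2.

H_0 ≅ Z,  H_1 ≅ Z^2,  H_2 ≅ Z.

We work with the vertex ordering 0 < 1 < 2 < 3 < 4 < 5 < 6 < 7. The simplices of K, each written with vertices in increasing order, are:

  0-simplices (8): [0], [1], [2], [3], [4], [5], [6], [7]
  1-simplices (24): (24 of them)
  2-simplices (16): [0,1,2], [0,1,4], [0,2,7], [0,3,4], [0,3,6], [0,5,6], [0,5,7], [1,2,3], [1,3,7], [1,4,5], [1,5,7], [2,3,6], [2,4,5], [2,4,7], [2,5,6], [3,4,7]

giving chain groups C_0 ≅ Z^8, C_1 ≅ Z^24, C_2 ≅ Z^16.

∂_1: C_1 → C_0 sends each edge [p,q] (with p < q) to q − p.
This gives a 8×24 integer matrix of rank 7; reducing to Smith normal form yields diagonal entries (1,1,1,1,1,1,1).

Boundary ∂_2: C_2 → C_1 sends each 2-simplex [p,q,r] to [q,r] − [p,r] + [p,q]. For instance
  ∂[3,4,7] = [4,7] − [3,7] + [3,4],
  ∂[0,3,4] = [3,4] − [0,4] + [0,3].
The resulting 24×16 matrix has rank 15, and its Smith normal form has invariant factors (1,1,1,1,1,1,1,1,1,1,1,1,1,1,1).

From H_k ≅ ker(∂_k) / im(∂_{k+1}) we obtain:

  H_0: rank C_0 − rank ∂_1 = 8 − 7 = 1, and the invariant factors of ∂_1 are all 1, so H_0 ≅ Z.
  H_1: rank ker ∂_1 − rank ∂_2 = (24 − 7) − 15 = 2, and the invariant factors of ∂_2 are all 1, so H_1 ≅ Z^2.
  H_2: rank ker ∂_2 − rank ∂_3 = (16 − 15) − 0 = 1, and there is no ∂_3, so H_2 ≅ Z.

(K is a triangulation of the torus T^2.)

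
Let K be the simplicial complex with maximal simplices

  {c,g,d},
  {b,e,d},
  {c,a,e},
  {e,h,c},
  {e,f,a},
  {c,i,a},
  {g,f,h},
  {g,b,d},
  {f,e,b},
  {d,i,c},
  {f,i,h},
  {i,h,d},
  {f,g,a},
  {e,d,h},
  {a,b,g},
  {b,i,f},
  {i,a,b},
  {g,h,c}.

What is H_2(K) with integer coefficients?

H_2 = 0.

We work with the vertex ordering a < b < c < d < e < f < g < h < i. The simplices of K, each written with vertices in increasing order, are:

  0-simplices (9): a, b, c, d, e, f, g, h, i
  1-simplices (27): ab, ac, ae, af, ag, ai, bd, be, bf, bg, bi, cd, ce, cg, ch, ci, de, dg, dh, di, ef, eh, fg, fh, fi, gh, hi
  2-simplices (18): abg, abi, ace, aci, aef, afg, bde, bdg, bef, bfi, cdg, cdi, ceh, cgh, deh, dhi, fgh, fhi

so the chain groups are C_0 ≅ Z^9, C_1 ≅ Z^27, C_2 ≅ Z^18.

Boundary ∂_1: C_1 → C_0 sends each edge [p,q] (with p < q) to q − p. For instance
  ∂bf = f − b.
The 9×27 boundary matrix has rank 8 and Smith normal form diag(1,1,1,1,1,1,1,1).

∂_2: C_2 → C_1 sends each 2-simplex [p,q,r] to [q,r] − [p,r] + [p,q]. For instance
  ∂cdg = dg − cg + cd,
  ∂ace = ce − ae + ac.
This gives a 27×18 integer matrix of rank 18; reducing to Smith normal form yields diagonal entries (1,1,1,1,1,1,1,1,1,1,1,1,1,1,1,1,1,2).

Reading off H_k = ker ∂_k / im ∂_{k+1}:

  H_2: rank ker ∂_2 − rank ∂_3 = (18 − 18) − 0 = 0, and there is no ∂_3, so H_2 = 0.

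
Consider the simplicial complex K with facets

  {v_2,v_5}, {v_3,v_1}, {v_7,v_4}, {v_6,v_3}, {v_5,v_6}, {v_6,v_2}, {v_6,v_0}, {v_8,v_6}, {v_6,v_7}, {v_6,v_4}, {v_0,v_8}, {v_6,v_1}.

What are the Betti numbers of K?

b_0 = 1, b_1 = 4.

Order the vertices as v_0 < v_1 < v_2 < v_3 < v_4 < v_5 < v_6 < v_7 < v_8. Listing each simplex with vertices in this order, K has dimension 1 with simplices:

  0-simplices (9): [v_0], [v_1], [v_2], [v_3], [v_4], [v_5], [v_6], [v_7], [v_8]
  1-simplices (12): [v_0,v_6], [v_0,v_8], [v_1,v_3], [v_1,v_6], [v_2,v_5], [v_2,v_6], [v_3,v_6], [v_4,v_6], [v_4,v_7], [v_5,v_6], [v_6,v_7], [v_6,v_8]

Hence C_0 ≅ Z^9, C_1 ≅ Z^12.

Boundary ∂_1: C_1 → C_0 maps an edge to its endpoints' difference, ∂[p,q] = q − p. For instance
  ∂[v_2,v_6] = [v_6] − [v_2].
The resulting 9×12 matrix has rank 8, and its Smith normal form has invariant factors (1,1,1,1,1,1,1,1).

Now H_k = ker ∂_k / im ∂_{k+1}, so:

  H_0: rank C_0 − rank ∂_1 = 9 − 8 = 1, and the invariant factors of ∂_1 are all 1, so H_0 ≅ Z.
  H_1: rank ker ∂_1 − rank ∂_2 = (12 − 8) − 0 = 4, and there is no ∂_2, so H_1 ≅ Z^4.

As a check, the Euler characteristic is 9 − 12 = -3, which agrees with 1 − 4 = -3.
(K is a triangulation of a wedge of 4 circles.)

Hence the Betti numbers are b_0 = 1, b_1 = 4.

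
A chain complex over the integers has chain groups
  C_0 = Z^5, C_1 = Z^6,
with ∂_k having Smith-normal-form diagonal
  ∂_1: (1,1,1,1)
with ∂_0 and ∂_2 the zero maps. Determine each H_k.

H_0 ≅ Z,  H_1 ≅ Z^2.

H_0: b_0 = 5 − 0 − 4 = 1; torsion from ∂_1 factors > 1: none. So H_0 ≅ Z.
H_1: b_1 = 6 − 4 − 0 = 2; torsion from ∂_2 factors > 1: none. So H_1 ≅ Z^2.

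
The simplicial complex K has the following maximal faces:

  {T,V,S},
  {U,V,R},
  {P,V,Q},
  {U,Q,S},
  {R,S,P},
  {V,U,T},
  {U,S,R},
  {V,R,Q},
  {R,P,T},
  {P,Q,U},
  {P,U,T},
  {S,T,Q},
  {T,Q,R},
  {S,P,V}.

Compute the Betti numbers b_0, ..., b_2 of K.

b_0 = 1, b_1 = 2, b_2 = 1.

Order the vertices as P < Q < R < S < T < U < V. Listing each simplex with vertices in this order, K has dimension 2 with simplices:

  0-simplices (7): P, Q, R, S, T, U, V
  1-simplices (21): PQ, PR, PS, PT, PU, PV, QR, QS, QT, QU, QV, RS, RT, RU, RV, ST, SU, SV, TU, TV, UV
  2-simplices (14): PQU, PQV, PRS, PRT, PSV, PTU, QRT, QRV, QST, QSU, RSU, RUV, STV, TUV

so the chain groups are C_0 ≅ Z^7, C_1 ≅ Z^21, C_2 ≅ Z^14.

Boundary ∂_1: C_1 → C_0 sends each edge [p,q] (with p < q) to q − p.
This gives a 7×21 integer matrix of rank 6; reducing to Smith normal form yields diagonal entries (1,1,1,1,1,1).

∂_2: C_2 → C_1 sends each 2-simplex [p,q,r] to [q,r] − [p,r] + [p,q]. For instance
  ∂PQU = QU − PU + PQ,
  ∂PSV = SV − PV + PS.
The resulting 21×14 matrix has rank 13, and its Smith normal form has invariant factors (1,1,1,1,1,1,1,1,1,1,1,1,1).

From H_k ≅ ker(∂_k) / im(∂_{k+1}) we obtain:

  H_0: rank C_0 − rank ∂_1 = 7 − 6 = 1, and the invariant factors of ∂_1 are all 1, so H_0 ≅ Z.
  H_1: rank ker ∂_1 − rank ∂_2 = (21 − 6) − 13 = 2, and the invariant factors of ∂_2 are all 1, so H_1 ≅ Z^2.
  H_2: rank ker ∂_2 − rank ∂_3 = (14 − 13) − 0 = 1, and there is no ∂_3, so H_2 ≅ Z.

As a check, the Euler characteristic is 7 − 21 + 14 = 0, which agrees with 1 − 2 + 1 = 0.

Hence the Betti numbers are b_0 = 1, b_1 = 2, b_2 = 1.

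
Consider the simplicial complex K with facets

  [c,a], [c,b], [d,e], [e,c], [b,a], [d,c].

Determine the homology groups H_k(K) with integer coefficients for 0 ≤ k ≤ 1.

H_0 = Z,  H_1 = Z^2.

Order the vertices as a < b < c < d < e. Listing each simplex with vertices in this order, K has dimension 1 with simplices:

  0-simplices (5): a, b, c, d, e
  1-simplices (6): ab, ac, bc, cd, ce, de

so the chain groups are C_0 ≅ Z^5, C_1 ≅ Z^6.

The boundary map ∂_1: C_1 → C_0 is given by ∂[p,q] = [q] − [p].
The 5×6 boundary matrix has rank 4 and Smith normal form diag(1,1,1,1).

Now H_k = ker ∂_k / im ∂_{k+1}, so:

  H_0: rank C_0 − rank ∂_1 = 5 − 4 = 1, and the invariant factors of ∂_1 are all 1, so H_0 ≅ Z.
  H_1: rank ker ∂_1 − rank ∂_2 = (6 − 4) − 0 = 2, and there is no ∂_2, so H_1 ≅ Z^2.

As a check, the Euler characteristic is 5 − 6 = -1, which agrees with 1 − 2 = -1.
(K is a triangulation of a wedge of 2 circles.)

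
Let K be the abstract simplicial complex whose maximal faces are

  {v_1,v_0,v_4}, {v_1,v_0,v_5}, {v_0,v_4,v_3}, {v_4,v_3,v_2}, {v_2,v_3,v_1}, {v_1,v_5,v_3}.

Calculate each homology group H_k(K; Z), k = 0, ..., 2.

H_0 ≅ Z,  H_1 ≅ Z,  H_2 = 0.

Take the total order v_0 < v_1 < v_2 < v_3 < v_4 < v_5 on the vertex set. Then K (dimension 2) consists of the simplices:

  0-simplices (6): [v_0], [v_1], [v_2], [v_3], [v_4], [v_5]
  1-simplices (12): [v_0,v_1], [v_0,v_3], [v_0,v_4], [v_0,v_5], [v_1,v_2], [v_1,v_3], [v_1,v_4], [v_1,v_5], [v_2,v_3], [v_2,v_4], [v_3,v_4], [v_3,v_5]
  2-simplices (6): [v_0,v_1,v_4], [v_0,v_1,v_5], [v_0,v_3,v_4], [v_1,v_2,v_3], [v_1,v_3,v_5], [v_2,v_3,v_4]

so the chain groups are C_0 ≅ Z^6, C_1 ≅ Z^12, C_2 ≅ Z^6.

∂_1: C_1 → C_0 is given by ∂[p,q] = [q] − [p].
The 6×12 boundary matrix has rank 5 and Smith normal form diag(1,1,1,1,1).

Boundary ∂_2: C_2 → C_1 sends each 2-simplex [p,q,r] to [q,r] − [p,r] + [p,q]. For instance
  ∂[v_0,v_1,v_5] = [v_1,v_5] − [v_0,v_5] + [v_0,v_1],
  ∂[v_1,v_3,v_5] = [v_3,v_5] − [v_1,v_5] + [v_1,v_3].
As a 12×6 matrix over Z this has rank 6, with invariant factors (1,1,1,1,1,1).

Reading off H_k = ker ∂_k / im ∂_{k+1}:

  H_0: rank C_0 − rank ∂_1 = 6 − 5 = 1, and the invariant factors of ∂_1 are all 1, so H_0 = Z.
  H_1: rank ker ∂_1 − rank ∂_2 = (12 − 5) − 6 = 1, and the invariant factors of ∂_2 are all 1, so H_1 = Z.
  H_2: rank ker ∂_2 − rank ∂_3 = (6 − 6) − 0 = 0, and there is no ∂_3, so H_2 = 0.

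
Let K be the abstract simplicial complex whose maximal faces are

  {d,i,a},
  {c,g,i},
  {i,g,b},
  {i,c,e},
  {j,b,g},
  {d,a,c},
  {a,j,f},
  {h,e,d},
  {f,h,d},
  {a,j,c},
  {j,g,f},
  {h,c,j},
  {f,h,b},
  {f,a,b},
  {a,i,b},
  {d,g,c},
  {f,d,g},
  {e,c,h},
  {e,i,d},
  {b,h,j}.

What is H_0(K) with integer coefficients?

K has 10 vertices, 30 edges, 20 triangles.
rank ∂_0 = 0, rank ∂_1 = 9 ⇒ b_0 = 10 − 0 − 9 = 1; all invariant factors of ∂_1 are 1 so no torsion. So H_0 ≅ Z.

H_0 = Z.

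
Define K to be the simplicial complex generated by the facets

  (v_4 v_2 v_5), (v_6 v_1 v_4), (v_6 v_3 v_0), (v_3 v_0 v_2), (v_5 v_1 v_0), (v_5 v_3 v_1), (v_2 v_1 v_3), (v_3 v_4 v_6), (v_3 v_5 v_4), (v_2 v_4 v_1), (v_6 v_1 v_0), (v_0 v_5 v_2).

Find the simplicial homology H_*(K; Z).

K has 7 vertices, 18 edges, 12 triangles.
rank ∂_0 = 0, rank ∂_1 = 6 ⇒ b_0 = 7 − 0 − 6 = 1; all invariant factors of ∂_1 are 1 so no torsion. So H_0 ≅ Z.
rank ∂_1 = 6, rank ∂_2 = 12 ⇒ b_1 = 18 − 6 − 12 = 0; ∂_2 has invariant factor(s) [2] giving torsion. So H_1 ≅ Z/2Z.
rank ∂_2 = 12, rank ∂_3 = 0 ⇒ b_2 = 12 − 12 − 0 = 0. So H_2 ≅ 0.

H_0 = Z,  H_1 = Z/2Z,  H_2 = 0.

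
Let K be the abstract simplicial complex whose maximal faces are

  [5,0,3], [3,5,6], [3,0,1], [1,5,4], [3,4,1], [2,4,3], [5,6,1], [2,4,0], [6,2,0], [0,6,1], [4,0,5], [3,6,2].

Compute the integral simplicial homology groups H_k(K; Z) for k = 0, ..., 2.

We work with the vertex ordering 0 < 1 < 2 < 3 < 4 < 5 < 6. The simplices of K, each written with vertices in increasing order, are:

  0-simplices (7): [0], [1], [2], [3], [4], [5], [6]
  1-simplices (18): [0,1], [0,2], [0,3], [0,4], [0,5], [0,6], [1,3], [1,4], [1,5], [1,6], [2,3], [2,4], [2,6], [3,4], [3,5], [3,6], [4,5], [5,6]
  2-simplices (12): [0,1,3], [0,1,6], [0,2,4], [0,2,6], [0,3,5], [0,4,5], [1,3,4], [1,4,5], [1,5,6], [2,3,4], [2,3,6], [3,5,6]

so the chain groups are C_0 ≅ Z^7, C_1 ≅ Z^18, C_2 ≅ Z^12.

∂_1: C_1 → C_0 is given by ∂[p,q] = [q] − [p]. For instance
  ∂[1,3] = [3] − [1].
The 7×18 boundary matrix has rank 6 and Smith normal form diag(1,1,1,1,1,1).

The boundary map ∂_2: C_2 → C_1 acts by ∂[p,q,r] = [q,r] − [p,r] + [p,q]. For instance
  ∂[0,2,4] = [2,4] − [0,4] + [0,2],
  ∂[0,1,6] = [1,6] − [0,6] + [0,1].
This gives a 18×12 integer matrix of rank 12; reducing to Smith normal form yields diagonal entries (1,1,1,1,1,1,1,1,1,1,1,2).

Reading off H_k = ker ∂_k / im ∂_{k+1}:

  H_0: rank C_0 − rank ∂_1 = 7 − 6 = 1, and the invariant factors of ∂_1 are all 1, so H_0 ≅ Z.
  H_1: rank ker ∂_1 − rank ∂_2 = (18 − 6) − 12 = 0, and ∂_2 has invariant factor 2 > 1, so H_1 ≅ Z/2.
  H_2: rank ker ∂_2 − rank ∂_3 = (12 − 12) − 0 = 0, and there is no ∂_3, so H_2 ≅ 0.

As a check, the Euler characteristic is 7 − 18 + 12 = 1, which agrees with 1 − 0 + 0 = 1.
(K is a triangulation of the real projective plane RP^2.)

H_0 ≅ Z,  H_1 ≅ Z/2,  H_2 = 0.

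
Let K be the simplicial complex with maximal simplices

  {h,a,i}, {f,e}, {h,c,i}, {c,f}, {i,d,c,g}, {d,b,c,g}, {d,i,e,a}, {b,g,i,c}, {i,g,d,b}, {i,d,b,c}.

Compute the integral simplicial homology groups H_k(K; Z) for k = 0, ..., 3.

Take the total order a < b < c < d < e < f < g < h < i on the vertex set. Then K (dimension 3) consists of the simplices:

  0-simplices (9): a, b, c, d, e, f, g, h, i
  1-simplices (20): ad, ae, ah, ai, bc, bd, bg, bi, cd, cf, cg, ch, ci, de, dg, di, ef, ei, gi, hi
  2-simplices (16): ade, adi, aei, ahi, bcd, bcg, bci, bdg, bdi, bgi, cdg, cdi, cgi, chi, dei, dgi
  3-simplices (6): adei, bcdg, bcdi, bcgi, bdgi, cdgi

Hence C_0 ≅ Z^9, C_1 ≅ Z^20, C_2 ≅ Z^16, C_3 ≅ Z^6.

The boundary map ∂_1: C_1 → C_0 maps an edge to its endpoints' difference, ∂[p,q] = q − p.
This gives a 9×20 integer matrix of rank 8; reducing to Smith normal form yields diagonal entries (1,1,1,1,1,1,1,1).

Boundary ∂_2: C_2 → C_1 sends each 2-simplex [p,q,r] to [q,r] − [p,r] + [p,q]. For instance
  ∂dgi = gi − di + dg,
  ∂bcg = cg − bg + bc.
As a 20×16 matrix over Z this has rank 11, with invariant factors (1,1,1,1,1,1,1,1,1,1,1).

∂_3: C_3 → C_2 sends each 3-simplex σ to the alternating sum Σ_i (−1)^i (σ with its i-th vertex removed). For instance
  ∂adei = dei − aei + adi − ade,
  ∂cdgi = dgi − cgi + cdi − cdg.
The 16×6 boundary matrix has rank 5 and Smith normal form diag(1,1,1,1,1).

Now H_k = ker ∂_k / im ∂_{k+1}, so:

  H_0: rank C_0 − rank ∂_1 = 9 − 8 = 1, and the invariant factors of ∂_1 are all 1, so H_0 ≅ Z.
  H_1: rank ker ∂_1 − rank ∂_2 = (20 − 8) − 11 = 1, and the invariant factors of ∂_2 are all 1, so H_1 ≅ Z.
  H_2: rank ker ∂_2 − rank ∂_3 = (16 − 11) − 5 = 0, and the invariant factors of ∂_3 are all 1, so H_2 ≅ 0.
  H_3: rank ker ∂_3 − rank ∂_4 = (6 − 5) − 0 = 1, and there is no ∂_4, so H_3 ≅ Z.

As a check, the Euler characteristic is 9 − 20 + 16 − 6 = -1, which agrees with 1 − 1 + 0 − 1 = -1.

H_0 ≅ Z,  H_1 ≅ Z,  H_2 = 0,  H_3 ≅ Z.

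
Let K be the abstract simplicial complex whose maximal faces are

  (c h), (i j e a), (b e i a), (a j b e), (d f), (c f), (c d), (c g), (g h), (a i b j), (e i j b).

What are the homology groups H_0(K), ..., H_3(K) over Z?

H_0 = Z^2,  H_1 = Z^2,  H_2 = 0,  H_3 = Z.

We work with the vertex ordering a < b < c < d < e < f < g < h < i < j. The simplices of K, each written with vertices in increasing order, are:

  0-simplices (10): a, b, c, d, e, f, g, h, i, j
  1-simplices (16): ab, ae, ai, aj, be, bi, bj, cd, cf, cg, ch, df, ei, ej, gh, ij
  2-simplices (10): abe, abi, abj, aei, aej, aij, bei, bej, bij, eij
  3-simplices (5): abei, abej, abij, aeij, beij

giving chain groups C_0 ≅ Z^10, C_1 ≅ Z^16, C_2 ≅ Z^10, C_3 ≅ Z^5.

Boundary ∂_1: C_1 → C_0 sends each edge [p,q] (with p < q) to q − p. For instance
  ∂be = e − b.
This gives a 10×16 integer matrix of rank 8; reducing to Smith normal form yields diagonal entries (1,1,1,1,1,1,1,1).

Boundary ∂_2: C_2 → C_1 maps a triangle to the signed sum of its edges. For instance
  ∂abi = bi − ai + ab,
  ∂eij = ij − ej + ei.
The resulting 16×10 matrix has rank 6, and its Smith normal form has invariant factors (1,1,1,1,1,1).

The boundary map ∂_3: C_3 → C_2 sends each 3-simplex σ to the alternating sum Σ_i (−1)^i (σ with its i-th vertex removed). For instance
  ∂abei = bei − aei + abi − abe,
  ∂abij = bij − aij + abj − abi.
The resulting 10×5 matrix has rank 4, and its Smith normal form has invariant factors (1,1,1,1).

Computing H_k = (kernel of ∂_k) / (image of ∂_{k+1}):

  H_0: rank C_0 − rank ∂_1 = 10 − 8 = 2, and the invariant factors of ∂_1 are all 1, so H_0 = Z^2.
  H_1: rank ker ∂_1 − rank ∂_2 = (16 − 8) − 6 = 2, and the invariant factors of ∂_2 are all 1, so H_1 = Z^2.
  H_2: rank ker ∂_2 − rank ∂_3 = (10 − 6) − 4 = 0, and the invariant factors of ∂_3 are all 1, so H_2 = 0.
  H_3: rank ker ∂_3 − rank ∂_4 = (5 − 4) − 0 = 1, and there is no ∂_4, so H_3 = Z.

(K is a triangulation of the disjoint union of a wedge of 2 circles and the 3-sphere S^3.)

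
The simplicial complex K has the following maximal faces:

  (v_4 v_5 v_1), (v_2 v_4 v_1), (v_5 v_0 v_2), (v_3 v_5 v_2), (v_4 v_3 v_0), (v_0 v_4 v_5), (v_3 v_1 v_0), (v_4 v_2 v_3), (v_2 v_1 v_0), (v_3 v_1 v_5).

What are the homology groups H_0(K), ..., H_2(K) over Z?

Order the vertices as v_0 < v_1 < v_2 < v_3 < v_4 < v_5. Listing each simplex with vertices in this order, K has dimension 2 with simplices:

  0-simplices (6): [v_0], [v_1], [v_2], [v_3], [v_4], [v_5]
  1-simplices (15): (15 of them)
  2-simplices (10): [v_0,v_1,v_2], [v_0,v_1,v_3], [v_0,v_2,v_5], [v_0,v_3,v_4], [v_0,v_4,v_5], [v_1,v_2,v_4], [v_1,v_3,v_5], [v_1,v_4,v_5], [v_2,v_3,v_4], [v_2,v_3,v_5]

so the chain groups are C_0 ≅ Z^6, C_1 ≅ Z^15, C_2 ≅ Z^10.

Boundary ∂_1: C_1 → C_0 maps an edge to its endpoints' difference, ∂[p,q] = q − p. For instance
  ∂[v_0,v_5] = [v_5] − [v_0].
The 6×15 boundary matrix has rank 5 and Smith normal form diag(1,1,1,1,1).

∂_2: C_2 → C_1 sends each 2-simplex [p,q,r] to [q,r] − [p,r] + [p,q]. For instance
  ∂[v_0,v_1,v_2] = [v_1,v_2] − [v_0,v_2] + [v_0,v_1],
  ∂[v_0,v_4,v_5] = [v_4,v_5] − [v_0,v_5] + [v_0,v_4].
As a 15×10 matrix over Z this has rank 10, with invariant factors (1,1,1,1,1,1,1,1,1,2).

Now H_k = ker ∂_k / im ∂_{k+1}, so:

  H_0: rank C_0 − rank ∂_1 = 6 − 5 = 1, and the invariant factors of ∂_1 are all 1, so H_0 = Z.
  H_1: rank ker ∂_1 − rank ∂_2 = (15 − 5) − 10 = 0, and ∂_2 has invariant factor 2 > 1, so H_1 = Z_2.
  H_2: rank ker ∂_2 − rank ∂_3 = (10 − 10) − 0 = 0, and there is no ∂_3, so H_2 = 0.

(K is a triangulation of the real projective plane RP^2.)

H_0 = Z,  H_1 = Z_2,  H_2 = 0.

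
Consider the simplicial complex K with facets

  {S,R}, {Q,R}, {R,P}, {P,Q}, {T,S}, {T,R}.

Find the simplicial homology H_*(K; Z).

K has 5 vertices, 6 edges.
rank ∂_0 = 0, rank ∂_1 = 4 ⇒ b_0 = 5 − 0 − 4 = 1; all invariant factors of ∂_1 are 1 so no torsion. So H_0 ≅ Z.
rank ∂_1 = 4, rank ∂_2 = 0 ⇒ b_1 = 6 − 4 − 0 = 2. So H_1 ≅ Z^2.

H_0 = Z,  H_1 = Z^2.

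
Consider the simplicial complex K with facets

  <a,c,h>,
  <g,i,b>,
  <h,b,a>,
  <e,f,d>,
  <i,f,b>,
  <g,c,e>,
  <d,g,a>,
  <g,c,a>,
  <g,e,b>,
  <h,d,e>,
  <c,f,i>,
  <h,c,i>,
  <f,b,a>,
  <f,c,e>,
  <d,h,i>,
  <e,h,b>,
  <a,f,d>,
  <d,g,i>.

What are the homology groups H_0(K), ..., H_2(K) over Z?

H_0 = Z,  H_1 = Z^2,  H_2 = Z.

Take the total order a < b < c < d < e < f < g < h < i on the vertex set. Then K (dimension 2) consists of the simplices:

  0-simplices (9): a, b, c, d, e, f, g, h, i
  1-simplices (27): ab, ac, ad, af, ag, ah, be, bf, bg, bh, bi, ce, cf, cg, ch, ci, de, df, dg, dh, di, ef, eg, eh, fi, gi, hi
  2-simplices (18): abf, abh, acg, ach, adf, adg, beg, beh, bfi, bgi, cef, ceg, cfi, chi, def, deh, dgi, dhi

so the chain groups are C_0 ≅ Z^9, C_1 ≅ Z^27, C_2 ≅ Z^18.

The boundary map ∂_1: C_1 → C_0 maps an edge to its endpoints' difference, ∂[p,q] = q − p. For instance
  ∂cg = g − c.
As a 9×27 matrix over Z this has rank 8, with invariant factors (1,1,1,1,1,1,1,1).

The boundary map ∂_2: C_2 → C_1 maps a triangle to the signed sum of its edges. For instance
  ∂adf = df − af + ad,
  ∂ceg = eg − cg + ce.
The resulting 27×18 matrix has rank 17, and its Smith normal form has invariant factors (1,1,1,1,1,1,1,1,1,1,1,1,1,1,1,1,1).

Computing H_k = (kernel of ∂_k) / (image of ∂_{k+1}):

  H_0: rank C_0 − rank ∂_1 = 9 − 8 = 1, and the invariant factors of ∂_1 are all 1, so H_0 = Z.
  H_1: rank ker ∂_1 − rank ∂_2 = (27 − 8) − 17 = 2, and the invariant factors of ∂_2 are all 1, so H_1 = Z^2.
  H_2: rank ker ∂_2 − rank ∂_3 = (18 − 17) − 0 = 1, and there is no ∂_3, so H_2 = Z.

As a check, the Euler characteristic is 9 − 27 + 18 = 0, which agrees with 1 − 2 + 1 = 0.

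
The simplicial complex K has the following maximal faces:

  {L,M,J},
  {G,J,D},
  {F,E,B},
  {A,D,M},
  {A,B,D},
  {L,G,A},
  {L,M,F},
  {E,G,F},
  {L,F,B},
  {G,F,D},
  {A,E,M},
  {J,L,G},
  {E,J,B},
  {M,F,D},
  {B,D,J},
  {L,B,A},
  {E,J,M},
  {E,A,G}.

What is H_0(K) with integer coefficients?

K has 9 vertices, 27 edges, 18 triangles.
rank ∂_0 = 0, rank ∂_1 = 8 ⇒ b_0 = 9 − 0 − 8 = 1; all invariant factors of ∂_1 are 1 so no torsion. So H_0 = Z.

H_0 = Z.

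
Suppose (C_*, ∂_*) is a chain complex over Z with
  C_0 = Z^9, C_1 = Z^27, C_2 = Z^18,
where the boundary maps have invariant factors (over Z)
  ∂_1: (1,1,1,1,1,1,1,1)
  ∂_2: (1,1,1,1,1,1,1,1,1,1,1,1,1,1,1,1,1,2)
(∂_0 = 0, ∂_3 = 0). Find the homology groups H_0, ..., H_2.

H_0: b_0 = 9 − 0 − 8 = 1; torsion from ∂_1 factors > 1: none. So H_0 ≅ Z.
H_1: b_1 = 27 − 8 − 18 = 1; torsion from ∂_2 factors > 1: [2]. So H_1 ≅ Z ⊕ Z/2Z.
H_2: b_2 = 18 − 18 − 0 = 0; torsion from ∂_3 factors > 1: none. So H_2 ≅ 0.

H_0 ≅ Z,  H_1 ≅ Z ⊕ Z/2Z,  H_2 = 0.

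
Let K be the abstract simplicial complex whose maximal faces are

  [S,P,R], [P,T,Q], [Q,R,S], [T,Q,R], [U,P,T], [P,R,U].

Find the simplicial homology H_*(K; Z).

Order the vertices as P < Q < R < S < T < U. Listing each simplex with vertices in this order, K has dimension 2 with simplices:

  0-simplices (6): P, Q, R, S, T, U
  1-simplices (12): PQ, PR, PS, PT, PU, QR, QS, QT, RS, RT, RU, TU
  2-simplices (6): PQT, PRS, PRU, PTU, QRS, QRT

so the chain groups are C_0 ≅ Z^6, C_1 ≅ Z^12, C_2 ≅ Z^6.

∂_1: C_1 → C_0 is given by ∂[p,q] = [q] − [p]. For instance
  ∂PT = T − P.
The 6×12 boundary matrix has rank 5 and Smith normal form diag(1,1,1,1,1).

The boundary map ∂_2: C_2 → C_1 sends each 2-simplex [p,q,r] to [q,r] − [p,r] + [p,q]. For instance
  ∂PRS = RS − PS + PR,
  ∂PQT = QT − PT + PQ.
This gives a 12×6 integer matrix of rank 6; reducing to Smith normal form yields diagonal entries (1,1,1,1,1,1).

Reading off H_k = ker ∂_k / im ∂_{k+1}:

  H_0: rank C_0 − rank ∂_1 = 6 − 5 = 1, and the invariant factors of ∂_1 are all 1, so H_0 = Z.
  H_1: rank ker ∂_1 − rank ∂_2 = (12 − 5) − 6 = 1, and the invariant factors of ∂_2 are all 1, so H_1 = Z.
  H_2: rank ker ∂_2 − rank ∂_3 = (6 − 6) − 0 = 0, and there is no ∂_3, so H_2 = 0.

(K is a triangulation of the cylinder S^1 x I.)

H_0 = Z,  H_1 = Z,  H_2 = 0.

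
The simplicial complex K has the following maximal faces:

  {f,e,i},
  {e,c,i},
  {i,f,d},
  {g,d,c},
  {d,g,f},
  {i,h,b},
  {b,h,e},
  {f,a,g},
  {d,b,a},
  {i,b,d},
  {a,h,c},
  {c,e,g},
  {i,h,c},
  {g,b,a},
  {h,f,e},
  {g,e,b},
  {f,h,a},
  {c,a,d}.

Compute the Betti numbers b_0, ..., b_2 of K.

Fix the vertex order a < b < c < d < e < f < g < h < i and write every simplex with vertices in increasing order. Then dim K = 2 and the simplices of K are:

  0-simplices (9): a, b, c, d, e, f, g, h, i
  1-simplices (27): ab, ac, ad, af, ag, ah, bd, be, bg, bh, bi, cd, ce, cg, ch, ci, df, dg, di, ef, eg, eh, ei, fg, fh, fi, hi
  2-simplices (18): abd, abg, acd, ach, afg, afh, bdi, beg, beh, bhi, cdg, ceg, cei, chi, dfg, dfi, efh, efi

giving chain groups C_0 ≅ Z^9, C_1 ≅ Z^27, C_2 ≅ Z^18.

Boundary ∂_1: C_1 → C_0 sends each edge [p,q] (with p < q) to q − p. For instance
  ∂bd = d − b.
The resulting 9×27 matrix has rank 8, and its Smith normal form has invariant factors (1,1,1,1,1,1,1,1).

The boundary map ∂_2: C_2 → C_1 maps a triangle to the signed sum of its edges. For instance
  ∂cei = ei − ci + ce,
  ∂efh = fh − eh + ef.
This gives a 27×18 integer matrix of rank 18; reducing to Smith normal form yields diagonal entries (1,1,1,1,1,1,1,1,1,1,1,1,1,1,1,1,1,2).

Reading off H_k = ker ∂_k / im ∂_{k+1}:

  H_0: rank C_0 − rank ∂_1 = 9 − 8 = 1, and the invariant factors of ∂_1 are all 1, so H_0 ≅ Z.
  H_1: rank ker ∂_1 − rank ∂_2 = (27 − 8) − 18 = 1, and ∂_2 has invariant factor 2 > 1, so H_1 ≅ Z ⊕ Z/2Z.
  H_2: rank ker ∂_2 − rank ∂_3 = (18 − 18) − 0 = 0, and there is no ∂_3, so H_2 ≅ 0.

Hence the Betti numbers are b_0 = 1, b_1 = 1, b_2 = 0.

b_0 = 1, b_1 = 1, b_2 = 0.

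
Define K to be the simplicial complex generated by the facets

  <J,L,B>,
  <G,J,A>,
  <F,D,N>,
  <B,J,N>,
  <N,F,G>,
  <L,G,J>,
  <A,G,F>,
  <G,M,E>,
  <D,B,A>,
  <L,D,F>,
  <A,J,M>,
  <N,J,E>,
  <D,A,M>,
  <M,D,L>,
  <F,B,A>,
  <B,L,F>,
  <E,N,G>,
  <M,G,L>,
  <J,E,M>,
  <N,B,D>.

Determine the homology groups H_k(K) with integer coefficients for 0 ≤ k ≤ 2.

Order the vertices as A < B < D < E < F < G < J < L < M < N. Listing each simplex with vertices in this order, K has dimension 2 with simplices:

  0-simplices (10): A, B, D, E, F, G, J, L, M, N
  1-simplices (30): AB, AD, AF, AG, AJ, AM, BD, BF, BJ, BL, BN, DF, DL, DM, DN, EG, EJ, EM, EN, FG, FL, FN, GJ, GL, GM, GN, JL, JM, JN, LM
  2-simplices (20): ABD, ABF, ADM, AFG, AGJ, AJM, BDN, BFL, BJL, BJN, DFL, DFN, DLM, EGM, EGN, EJM, EJN, FGN, GJL, GLM

Hence C_0 ≅ Z^10, C_1 ≅ Z^30, C_2 ≅ Z^20.

∂_1: C_1 → C_0 sends each edge [p,q] (with p < q) to q − p. For instance
  ∂LM = M − L.
The resulting 10×30 matrix has rank 9, and its Smith normal form has invariant factors (1,1,1,1,1,1,1,1,1).

Boundary ∂_2: C_2 → C_1 sends each 2-simplex [p,q,r] to [q,r] − [p,r] + [p,q]. For instance
  ∂BFL = FL − BL + BF,
  ∂ABD = BD − AD + AB.
As a 30×20 matrix over Z this has rank 20, with invariant factors (1,1,1,1,1,1,1,1,1,1,1,1,1,1,1,1,1,1,1,2).

From H_k ≅ ker(∂_k) / im(∂_{k+1}) we obtain:

  H_0: rank C_0 − rank ∂_1 = 10 − 9 = 1, and the invariant factors of ∂_1 are all 1, so H_0 ≅ Z.
  H_1: rank ker ∂_1 − rank ∂_2 = (30 − 9) − 20 = 1, and ∂_2 has invariant factor 2 > 1, so H_1 ≅ Z ⊕ Z/2.
  H_2: rank ker ∂_2 − rank ∂_3 = (20 − 20) − 0 = 0, and there is no ∂_3, so H_2 ≅ 0.

(K is a triangulation of the Klein bottle.)

H_0 ≅ Z,  H_1 ≅ Z ⊕ Z/2,  H_2 = 0.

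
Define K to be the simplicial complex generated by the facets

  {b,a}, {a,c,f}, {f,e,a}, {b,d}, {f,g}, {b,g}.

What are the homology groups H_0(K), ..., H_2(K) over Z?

Fix the vertex order a < b < c < d < e < f < g and write every simplex with vertices in increasing order. Then dim K = 2 and the simplices of K are:

  0-simplices (7): a, b, c, d, e, f, g
  1-simplices (9): ab, ac, ae, af, bd, bg, cf, ef, fg
  2-simplices (2): acf, aef

giving chain groups C_0 ≅ Z^7, C_1 ≅ Z^9, C_2 ≅ Z^2.

Boundary ∂_1: C_1 → C_0 sends each edge [p,q] (with p < q) to q − p. For instance
  ∂bg = g − b.
The resulting 7×9 matrix has rank 6, and its Smith normal form has invariant factors (1,1,1,1,1,1).

Boundary ∂_2: C_2 → C_1 sends each 2-simplex [p,q,r] to [q,r] − [p,r] + [p,q]. For instance
  ∂aef = ef − af + ae,
  ∂acf = cf − af + ac.
This gives a 9×2 integer matrix of rank 2; reducing to Smith normal form yields diagonal entries (1,1).

Reading off H_k = ker ∂_k / im ∂_{k+1}:

  H_0: rank C_0 − rank ∂_1 = 7 − 6 = 1, and the invariant factors of ∂_1 are all 1, so H_0 ≅ Z.
  H_1: rank ker ∂_1 − rank ∂_2 = (9 − 6) − 2 = 1, and the invariant factors of ∂_2 are all 1, so H_1 ≅ Z.
  H_2: rank ker ∂_2 − rank ∂_3 = (2 − 2) − 0 = 0, and there is no ∂_3, so H_2 ≅ 0.

H_0 ≅ Z,  H_1 ≅ Z,  H_2 = 0.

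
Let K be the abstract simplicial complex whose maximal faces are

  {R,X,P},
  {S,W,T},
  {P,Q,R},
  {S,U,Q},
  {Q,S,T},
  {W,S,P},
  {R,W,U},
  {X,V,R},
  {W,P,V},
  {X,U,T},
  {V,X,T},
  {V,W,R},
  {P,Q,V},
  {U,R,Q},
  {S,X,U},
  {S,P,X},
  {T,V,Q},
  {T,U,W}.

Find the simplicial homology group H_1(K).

Fix the vertex order P < Q < R < S < T < U < V < W < X and write every simplex with vertices in increasing order. Then dim K = 2 and the simplices of K are:

  0-simplices (9): P, Q, R, S, T, U, V, W, X
  1-simplices (27): PQ, PR, PS, PV, PW, PX, QR, QS, QT, QU, QV, RU, RV, RW, RX, ST, SU, SW, SX, TU, TV, TW, TX, UW, UX, VW, VX
  2-simplices (18): PQR, PQV, PRX, PSW, PSX, PVW, QRU, QST, QSU, QTV, RUW, RVW, RVX, STW, SUX, TUW, TUX, TVX

so the chain groups are C_0 ≅ Z^9, C_1 ≅ Z^27, C_2 ≅ Z^18.

Boundary ∂_1: C_1 → C_0 is given by ∂[p,q] = [q] − [p]. For instance
  ∂QS = S − Q.
The resulting 9×27 matrix has rank 8, and its Smith normal form has invariant factors (1,1,1,1,1,1,1,1).

Boundary ∂_2: C_2 → C_1 maps a triangle to the signed sum of its edges. For instance
  ∂PQR = QR − PR + PQ,
  ∂QTV = TV − QV + QT.
The 27×18 boundary matrix has rank 18 and Smith normal form diag(1,1,1,1,1,1,1,1,1,1,1,1,1,1,1,1,1,2).

Reading off H_k = ker ∂_k / im ∂_{k+1}:

  H_1: rank ker ∂_1 − rank ∂_2 = (27 − 8) − 18 = 1, and ∂_2 has invariant factor 2 > 1, so H_1 ≅ Z ⊕ Z/2Z.

H_1 ≅ Z ⊕ Z/2Z.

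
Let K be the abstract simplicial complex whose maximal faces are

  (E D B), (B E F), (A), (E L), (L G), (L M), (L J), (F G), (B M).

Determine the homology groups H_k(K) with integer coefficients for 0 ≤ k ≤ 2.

H_0 = Z^2,  H_1 = Z^2,  H_2 = 0.

We work with the vertex ordering A < B < D < E < F < G < J < L < M. The simplices of K, each written with vertices in increasing order, are:

  0-simplices (9): A, B, D, E, F, G, J, L, M
  1-simplices (11): BD, BE, BF, BM, DE, EF, EL, FG, GL, JL, LM
  2-simplices (2): BDE, BEF

so the chain groups are C_0 ≅ Z^9, C_1 ≅ Z^11, C_2 ≅ Z^2.

∂_1: C_1 → C_0 sends each edge [p,q] (with p < q) to q − p.
This gives a 9×11 integer matrix of rank 7; reducing to Smith normal form yields diagonal entries (1,1,1,1,1,1,1).

The boundary map ∂_2: C_2 → C_1 maps a triangle to the signed sum of its edges. For instance
  ∂BDE = DE − BE + BD,
  ∂BEF = EF − BF + BE.
The resulting 11×2 matrix has rank 2, and its Smith normal form has invariant factors (1,1).

Reading off H_k = ker ∂_k / im ∂_{k+1}:

  H_0: rank C_0 − rank ∂_1 = 9 − 7 = 2, and the invariant factors of ∂_1 are all 1, so H_0 = Z^2.
  H_1: rank ker ∂_1 − rank ∂_2 = (11 − 7) − 2 = 2, and the invariant factors of ∂_2 are all 1, so H_1 = Z^2.
  H_2: rank ker ∂_2 − rank ∂_3 = (2 − 2) − 0 = 0, and there is no ∂_3, so H_2 = 0.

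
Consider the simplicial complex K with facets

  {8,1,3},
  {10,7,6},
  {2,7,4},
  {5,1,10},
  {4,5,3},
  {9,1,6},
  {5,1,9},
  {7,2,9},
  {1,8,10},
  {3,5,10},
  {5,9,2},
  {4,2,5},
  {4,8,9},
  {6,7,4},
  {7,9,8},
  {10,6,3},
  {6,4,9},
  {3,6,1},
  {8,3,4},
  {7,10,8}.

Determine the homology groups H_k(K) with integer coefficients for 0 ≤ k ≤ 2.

K has 10 vertices, 30 edges, 20 triangles.
rank ∂_0 = 0, rank ∂_1 = 9 ⇒ b_0 = 10 − 0 − 9 = 1; all invariant factors of ∂_1 are 1 so no torsion. So H_0 = Z.
rank ∂_1 = 9, rank ∂_2 = 20 ⇒ b_1 = 30 − 9 − 20 = 1; ∂_2 has invariant factor(s) [2] giving torsion. So H_1 = Z ⊕ Z/2Z.
rank ∂_2 = 20, rank ∂_3 = 0 ⇒ b_2 = 20 − 20 − 0 = 0. So H_2 = 0.

H_0 ≅ Z,  H_1 ≅ Z ⊕ Z/2Z,  H_2 = 0.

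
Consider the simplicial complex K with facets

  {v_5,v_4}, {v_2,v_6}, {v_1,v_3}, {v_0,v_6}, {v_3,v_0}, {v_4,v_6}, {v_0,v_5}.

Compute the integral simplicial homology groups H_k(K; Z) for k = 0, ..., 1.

Take the total order v_0 < v_1 < v_2 < v_3 < v_4 < v_5 < v_6 on the vertex set. Then K (dimension 1) consists of the simplices:

  0-simplices (7): [v_0], [v_1], [v_2], [v_3], [v_4], [v_5], [v_6]
  1-simplices (7): [v_0,v_3], [v_0,v_5], [v_0,v_6], [v_1,v_3], [v_2,v_6], [v_4,v_5], [v_4,v_6]

Hence C_0 ≅ Z^7, C_1 ≅ Z^7.

The boundary map ∂_1: C_1 → C_0 sends each edge [p,q] (with p < q) to q − p. For instance
  ∂[v_0,v_3] = [v_3] − [v_0].
This gives a 7×7 integer matrix of rank 6; reducing to Smith normal form yields diagonal entries (1,1,1,1,1,1).

Computing H_k = (kernel of ∂_k) / (image of ∂_{k+1}):

  H_0: rank C_0 − rank ∂_1 = 7 − 6 = 1, and the invariant factors of ∂_1 are all 1, so H_0 ≅ Z.
  H_1: rank ker ∂_1 − rank ∂_2 = (7 − 6) − 0 = 1, and there is no ∂_2, so H_1 ≅ Z.

H_0 = Z,  H_1 = Z.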